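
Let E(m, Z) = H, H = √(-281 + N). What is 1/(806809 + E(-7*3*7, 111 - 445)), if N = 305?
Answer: 806809/650940762457 - 2*√6/650940762457 ≈ 1.2394e-6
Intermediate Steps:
H = 2*√6 (H = √(-281 + 305) = √24 = 2*√6 ≈ 4.8990)
E(m, Z) = 2*√6
1/(806809 + E(-7*3*7, 111 - 445)) = 1/(806809 + 2*√6)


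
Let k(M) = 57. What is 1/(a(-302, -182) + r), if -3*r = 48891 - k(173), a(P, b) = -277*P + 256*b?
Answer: 1/20784 ≈ 4.8114e-5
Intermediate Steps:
r = -16278 (r = -(48891 - 1*57)/3 = -(48891 - 57)/3 = -⅓*48834 = -16278)
1/(a(-302, -182) + r) = 1/((-277*(-302) + 256*(-182)) - 16278) = 1/((83654 - 46592) - 16278) = 1/(37062 - 16278) = 1/20784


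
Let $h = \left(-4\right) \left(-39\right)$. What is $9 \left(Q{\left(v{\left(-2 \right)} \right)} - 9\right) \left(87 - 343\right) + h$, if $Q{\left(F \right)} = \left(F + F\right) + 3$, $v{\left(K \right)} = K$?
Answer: $23196$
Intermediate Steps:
$Q{\left(F \right)} = 3 + 2 F$ ($Q{\left(F \right)} = 2 F + 3 = 3 + 2 F$)
$h = 156$
$9 \left(Q{\left(v{\left(-2 \right)} \right)} - 9\right) \left(87 - 343\right) + h = 9 \left(\left(3 + 2 \left(-2\right)\right) - 9\right) \left(87 - 343\right) + 156 = 9 \left(\left(3 - 4\right) - 9\right) \left(87 - 343\right) + 156 = 9 \left(-1 - 9\right) \left(-256\right) + 156 = 9 \left(-10\right) \left(-256\right) + 156 = \left(-90\right) \left(-256\right) + 156 = 23040 + 156 = 23196$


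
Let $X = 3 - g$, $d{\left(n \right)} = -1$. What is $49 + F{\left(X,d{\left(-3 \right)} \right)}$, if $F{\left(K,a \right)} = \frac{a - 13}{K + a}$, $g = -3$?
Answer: $\frac{231}{5} \approx 46.2$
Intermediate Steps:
$X = 6$ ($X = 3 - -3 = 3 + 3 = 6$)
$F{\left(K,a \right)} = \frac{-13 + a}{K + a}$
$49 + F{\left(X,d{\left(-3 \right)} \right)} = 49 + \frac{-13 - 1}{6 - 1} = 49 + \frac{1}{5} \left(-14\right) = 49 - \frac{14}{5} = \frac{231}{5}$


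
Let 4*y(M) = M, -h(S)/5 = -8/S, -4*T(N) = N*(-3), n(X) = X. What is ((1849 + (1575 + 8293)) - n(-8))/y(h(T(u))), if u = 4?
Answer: 7035/2 ≈ 3517.5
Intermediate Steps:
T(N) = 3*N/4 (T(N) = -N*(-3)/4 = -(-3)*N/4 = 3*N/4)
h(S) = 40/S (h(S) = -(-40)/S = 40/S)
y(M) = M/4
((1849 + (1575 + 8293)) - n(-8))/y(h(T(u))) = ((1849 + (1575 + 8293)) - 1*(-8))/(((40/(((3/4)*4)))/4)) = ((1849 + 9868) + 8)/(((40/3)/4)) = (11717 + 8)/(((40*(1/3))/4)) = 11725/(((1/4)*(40/3))) = 11725/(10/3) = 11725*(3/10) = 7035/2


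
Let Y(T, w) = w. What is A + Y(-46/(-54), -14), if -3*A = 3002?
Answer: -3044/3 ≈ -1014.7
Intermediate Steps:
A = -3002/3 (A = -⅓*3002 = -3002/3 ≈ -1000.7)
A + Y(-46/(-54), -14) = -3002/3 - 14 = -3044/3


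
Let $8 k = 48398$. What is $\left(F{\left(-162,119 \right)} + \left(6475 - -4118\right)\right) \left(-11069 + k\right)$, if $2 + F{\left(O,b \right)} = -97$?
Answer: $- \frac{105344019}{2} \approx -5.2672 \cdot 10^{7}$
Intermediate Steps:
$k = \frac{24199}{4}$ ($k = \frac{1}{8} \cdot 48398 = \frac{24199}{4} \approx 6049.8$)
$F{\left(O,b \right)} = -99$ ($F{\left(O,b \right)} = -2 - 97 = -99$)
$\left(F{\left(-162,119 \right)} + \left(6475 - -4118\right)\right) \left(-11069 + k\right) = \left(-99 + \left(6475 - -4118\right)\right) \left(-11069 + \frac{24199}{4}\right) = \left(-99 + \left(6475 + 4118\right)\right) \left(- \frac{20077}{4}\right) = \left(-99 + 10593\right) \left(- \frac{20077}{4}\right) = 10494 \left(- \frac{20077}{4}\right) = - \frac{105344019}{2}$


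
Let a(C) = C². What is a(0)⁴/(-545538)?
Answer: 0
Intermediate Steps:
a(0)⁴/(-545538) = (0²)⁴/(-545538) = 0⁴*(-1/545538) = 0*(-1/545538) = 0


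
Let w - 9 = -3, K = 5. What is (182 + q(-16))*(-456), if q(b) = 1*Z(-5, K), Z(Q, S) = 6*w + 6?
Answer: -102144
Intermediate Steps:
w = 6 (w = 9 - 3 = 6)
Z(Q, S) = 42 (Z(Q, S) = 6*6 + 6 = 36 + 6 = 42)
q(b) = 42 (q(b) = 1*42 = 42)
(182 + q(-16))*(-456) = (182 + 42)*(-456) = 224*(-456) = -102144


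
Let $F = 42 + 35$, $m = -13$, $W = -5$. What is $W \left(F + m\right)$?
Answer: $-320$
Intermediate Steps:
$F = 77$
$W \left(F + m\right) = - 5 \left(77 - 13\right) = \left(-5\right) 64 = -320$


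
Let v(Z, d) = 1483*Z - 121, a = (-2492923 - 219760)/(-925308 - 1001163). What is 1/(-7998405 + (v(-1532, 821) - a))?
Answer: -1926471/19785788441705 ≈ -9.7366e-8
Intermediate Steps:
a = 2712683/1926471 (a = -2712683/(-1926471) = -2712683*(-1/1926471) = 2712683/1926471 ≈ 1.4081)
v(Z, d) = -121 + 1483*Z
1/(-7998405 + (v(-1532, 821) - a)) = 1/(-7998405 + ((-121 + 1483*(-1532)) - 1*2712683/1926471)) = 1/(-7998405 + ((-121 - 2271956) - 2712683/1926471)) = 1/(-7998405 + (-2272077 - 2712683/1926471)) = 1/(-7998405 - 4377093162950/1926471) = 1/(-19785788441705/1926471) = -1926471/19785788441705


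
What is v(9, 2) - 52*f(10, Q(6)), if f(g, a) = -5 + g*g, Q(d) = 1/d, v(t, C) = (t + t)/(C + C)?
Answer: -9871/2 ≈ -4935.5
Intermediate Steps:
v(t, C) = t/C (v(t, C) = (2*t)/((2*C)) = (2*t)*(1/(2*C)) = t/C)
f(g, a) = -5 + g²
v(9, 2) - 52*f(10, Q(6)) = 9/2 - 52*(-5 + 10²) = 9*(½) - 52*(-5 + 100) = 9/2 - 52*95 = 9/2 - 4940 = -9871/2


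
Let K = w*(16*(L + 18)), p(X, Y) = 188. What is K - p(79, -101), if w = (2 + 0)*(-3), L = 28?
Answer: -4604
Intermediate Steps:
w = -6 (w = 2*(-3) = -6)
K = -4416 (K = -96*(28 + 18) = -96*46 = -6*736 = -4416)
K - p(79, -101) = -4416 - 1*188 = -4416 - 188 = -4604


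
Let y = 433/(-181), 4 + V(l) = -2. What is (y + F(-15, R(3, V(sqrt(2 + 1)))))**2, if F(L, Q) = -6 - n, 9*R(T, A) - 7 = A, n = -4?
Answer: 632025/32761 ≈ 19.292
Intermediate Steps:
V(l) = -6 (V(l) = -4 - 2 = -6)
R(T, A) = 7/9 + A/9
F(L, Q) = -2 (F(L, Q) = -6 - 1*(-4) = -6 + 4 = -2)
y = -433/181 (y = 433*(-1/181) = -433/181 ≈ -2.3923)
(y + F(-15, R(3, V(sqrt(2 + 1)))))**2 = (-433/181 - 2)**2 = (-795/181)**2 = 632025/32761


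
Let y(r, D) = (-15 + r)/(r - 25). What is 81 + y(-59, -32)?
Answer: 3439/42 ≈ 81.881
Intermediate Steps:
y(r, D) = (-15 + r)/(-25 + r)
81 + y(-59, -32) = 81 + (-15 - 59)/(-25 - 59) = 81 - 74/(-84) = 81 - 1/84*(-74) = 81 + 37/42 = 3439/42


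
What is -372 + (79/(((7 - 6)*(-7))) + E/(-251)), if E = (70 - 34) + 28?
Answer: -673881/1757 ≈ -383.54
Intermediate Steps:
E = 64 (E = 36 + 28 = 64)
-372 + (79/(((7 - 6)*(-7))) + E/(-251)) = -372 + (79/(((7 - 6)*(-7))) + 64/(-251)) = -372 + (79/((1*(-7))) + 64*(-1/251)) = -372 + (79/(-7) - 64/251) = -372 + (79*(-⅐) - 64/251) = -372 + (-79/7 - 64/251) = -372 - 20277/1757 = -673881/1757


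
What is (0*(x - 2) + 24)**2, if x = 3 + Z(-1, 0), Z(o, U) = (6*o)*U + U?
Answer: 576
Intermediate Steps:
Z(o, U) = U + 6*U*o (Z(o, U) = 6*U*o + U = U + 6*U*o)
x = 3 (x = 3 + 0*(1 + 6*(-1)) = 3 + 0*(1 - 6) = 3 + 0*(-5) = 3 + 0 = 3)
(0*(x - 2) + 24)**2 = (0*(3 - 2) + 24)**2 = (0*1 + 24)**2 = (0 + 24)**2 = 24**2 = 576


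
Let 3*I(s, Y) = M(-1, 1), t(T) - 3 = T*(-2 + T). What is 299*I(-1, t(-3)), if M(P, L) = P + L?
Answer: 0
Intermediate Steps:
t(T) = 3 + T*(-2 + T)
M(P, L) = L + P
I(s, Y) = 0 (I(s, Y) = (1 - 1)/3 = (⅓)*0 = 0)
299*I(-1, t(-3)) = 299*0 = 0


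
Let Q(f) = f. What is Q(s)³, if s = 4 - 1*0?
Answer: 64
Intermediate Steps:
s = 4 (s = 4 + 0 = 4)
Q(s)³ = 4³ = 64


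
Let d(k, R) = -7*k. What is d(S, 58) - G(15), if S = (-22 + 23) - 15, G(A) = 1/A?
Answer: 1469/15 ≈ 97.933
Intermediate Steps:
S = -14 (S = 1 - 15 = -14)
d(S, 58) - G(15) = -7*(-14) - 1/15 = 98 - 1*1/15 = 98 - 1/15 = 1469/15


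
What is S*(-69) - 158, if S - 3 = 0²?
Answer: -365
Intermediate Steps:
S = 3 (S = 3 + 0² = 3 + 0 = 3)
S*(-69) - 158 = 3*(-69) - 158 = -207 - 158 = -365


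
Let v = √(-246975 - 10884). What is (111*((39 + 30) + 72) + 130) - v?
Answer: 15781 - 3*I*√28651 ≈ 15781.0 - 507.8*I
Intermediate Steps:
v = 3*I*√28651 (v = √(-257859) = 3*I*√28651 ≈ 507.8*I)
(111*((39 + 30) + 72) + 130) - v = (111*((39 + 30) + 72) + 130) - 3*I*√28651 = (111*(69 + 72) + 130) - 3*I*√28651 = (111*141 + 130) - 3*I*√28651 = (15651 + 130) - 3*I*√28651 = 15781 - 3*I*√28651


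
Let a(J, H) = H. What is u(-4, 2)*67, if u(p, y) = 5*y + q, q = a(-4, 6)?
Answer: 1072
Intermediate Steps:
q = 6
u(p, y) = 6 + 5*y (u(p, y) = 5*y + 6 = 6 + 5*y)
u(-4, 2)*67 = (6 + 5*2)*67 = (6 + 10)*67 = 16*67 = 1072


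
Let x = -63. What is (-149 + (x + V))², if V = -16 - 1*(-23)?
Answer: 42025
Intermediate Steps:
V = 7 (V = -16 + 23 = 7)
(-149 + (x + V))² = (-149 + (-63 + 7))² = (-149 - 56)² = (-205)² = 42025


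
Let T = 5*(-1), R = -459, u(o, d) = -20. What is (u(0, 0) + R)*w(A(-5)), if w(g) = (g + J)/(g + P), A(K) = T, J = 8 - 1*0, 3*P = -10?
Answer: 4311/25 ≈ 172.44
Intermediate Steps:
P = -10/3 (P = (⅓)*(-10) = -10/3 ≈ -3.3333)
J = 8 (J = 8 + 0 = 8)
T = -5
A(K) = -5
w(g) = (8 + g)/(-10/3 + g) (w(g) = (g + 8)/(g - 10/3) = (8 + g)/(-10/3 + g))
(u(0, 0) + R)*w(A(-5)) = (-20 - 459)*(3*(8 - 5)/(-10 + 3*(-5))) = -1437*3/(-10 - 15) = -1437*3/(-25) = -1437*(-1)*3/25 = -479*(-9/25) = 4311/25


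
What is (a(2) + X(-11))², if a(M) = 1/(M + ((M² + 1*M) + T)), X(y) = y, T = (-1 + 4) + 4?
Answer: 26896/225 ≈ 119.54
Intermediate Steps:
T = 7 (T = 3 + 4 = 7)
a(M) = 1/(7 + M² + 2*M) (a(M) = 1/(M + ((M² + 1*M) + 7)) = 1/(M + ((M² + M) + 7)) = 1/(M + ((M + M²) + 7)) = 1/(M + (7 + M + M²)) = 1/(7 + M² + 2*M))
(a(2) + X(-11))² = (1/(7 + 2² + 2*2) - 11)² = (1/(7 + 4 + 4) - 11)² = (1/15 - 11)² = (-164/15)² = 26896/225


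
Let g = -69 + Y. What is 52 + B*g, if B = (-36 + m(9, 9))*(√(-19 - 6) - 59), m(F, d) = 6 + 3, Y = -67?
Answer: -216596 + 18360*I ≈ -2.166e+5 + 18360.0*I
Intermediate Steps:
m(F, d) = 9
B = 1593 - 135*I (B = (-36 + 9)*(√(-19 - 6) - 59) = -27*(√(-25) - 59) = -27*(5*I - 59) = -27*(-59 + 5*I) = 1593 - 135*I ≈ 1593.0 - 135.0*I)
g = -136 (g = -69 - 67 = -136)
52 + B*g = 52 + (1593 - 135*I)*(-136) = 52 + (-216648 + 18360*I) = -216596 + 18360*I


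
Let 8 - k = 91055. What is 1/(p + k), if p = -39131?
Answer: -1/130178 ≈ -7.6818e-6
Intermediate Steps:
k = -91047 (k = 8 - 1*91055 = 8 - 91055 = -91047)
1/(p + k) = 1/(-39131 - 91047) = 1/(-130178) = -1/130178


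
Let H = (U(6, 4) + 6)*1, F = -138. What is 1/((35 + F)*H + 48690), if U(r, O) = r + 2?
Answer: 1/47248 ≈ 2.1165e-5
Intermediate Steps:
U(r, O) = 2 + r
H = 14 (H = ((2 + 6) + 6)*1 = (8 + 6)*1 = 14*1 = 14)
1/((35 + F)*H + 48690) = 1/((35 - 138)*14 + 48690) = 1/(-103*14 + 48690) = 1/(-1442 + 48690) = 1/47248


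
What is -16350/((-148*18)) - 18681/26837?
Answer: 64836461/11915628 ≈ 5.4413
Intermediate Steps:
-16350/((-148*18)) - 18681/26837 = -16350/(-2664) - 18681*1/26837 = -16350*(-1/2664) - 18681/26837 = 2725/444 - 18681/26837 = 64836461/11915628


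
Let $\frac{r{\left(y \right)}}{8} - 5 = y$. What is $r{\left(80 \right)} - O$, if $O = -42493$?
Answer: $43173$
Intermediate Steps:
$r{\left(y \right)} = 40 + 8 y$
$r{\left(80 \right)} - O = \left(40 + 8 \cdot 80\right) - -42493 = \left(40 + 640\right) + 42493 = 680 + 42493 = 43173$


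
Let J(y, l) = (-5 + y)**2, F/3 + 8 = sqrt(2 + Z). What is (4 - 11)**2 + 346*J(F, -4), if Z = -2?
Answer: 291035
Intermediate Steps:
F = -24 (F = -24 + 3*sqrt(2 - 2) = -24 + 3*sqrt(0) = -24 + 3*0 = -24 + 0 = -24)
(4 - 11)**2 + 346*J(F, -4) = (4 - 11)**2 + 346*(-5 - 24)**2 = (-7)**2 + 346*(-29)**2 = 49 + 346*841 = 49 + 290986 = 291035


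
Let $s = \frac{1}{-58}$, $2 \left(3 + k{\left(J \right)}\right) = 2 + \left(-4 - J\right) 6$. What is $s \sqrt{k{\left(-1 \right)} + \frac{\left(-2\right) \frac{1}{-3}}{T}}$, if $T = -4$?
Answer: $- \frac{i \sqrt{402}}{348} \approx - 0.057615 i$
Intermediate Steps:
$k{\left(J \right)} = -14 - 3 J$ ($k{\left(J \right)} = -3 + \frac{2 + \left(-4 - J\right) 6}{2} = -3 + \frac{2 - \left(24 + 6 J\right)}{2} = -3 + \frac{-22 - 6 J}{2} = -3 - \left(11 + 3 J\right) = -14 - 3 J$)
$s = - \frac{1}{58} \approx -0.017241$
$s \sqrt{k{\left(-1 \right)} + \frac{\left(-2\right) \frac{1}{-3}}{T}} = - \frac{\sqrt{\left(-14 - -3\right) + \frac{\left(-2\right) \frac{1}{-3}}{-4}}}{58} = - \frac{\sqrt{\left(-14 + 3\right) + \left(-2\right) \left(- \frac{1}{3}\right) \left(- \frac{1}{4}\right)}}{58} = - \frac{\sqrt{-11 + \frac{2}{3} \left(- \frac{1}{4}\right)}}{58} = - \frac{\sqrt{-11 - \frac{1}{6}}}{58} = - \frac{\sqrt{- \frac{67}{6}}}{58} = - \frac{\frac{1}{6} i \sqrt{402}}{58} = - \frac{i \sqrt{402}}{348}$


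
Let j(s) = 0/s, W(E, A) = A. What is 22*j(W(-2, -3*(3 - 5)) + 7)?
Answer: 0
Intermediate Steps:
j(s) = 0
22*j(W(-2, -3*(3 - 5)) + 7) = 22*0 = 0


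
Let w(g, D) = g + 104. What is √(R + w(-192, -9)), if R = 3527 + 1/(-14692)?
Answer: √185581215651/7346 ≈ 58.643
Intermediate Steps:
w(g, D) = 104 + g
R = 51818683/14692 (R = 3527 - 1/14692 = 51818683/14692 ≈ 3527.0)
√(R + w(-192, -9)) = √(51818683/14692 + (104 - 192)) = √(51818683/14692 - 88) = √(50525787/14692) = √185581215651/7346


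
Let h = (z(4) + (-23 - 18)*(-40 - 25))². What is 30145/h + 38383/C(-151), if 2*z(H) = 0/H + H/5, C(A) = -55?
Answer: -6817122072432/9768491095 ≈ -697.87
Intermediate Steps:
z(H) = H/10 (z(H) = (0/H + H/5)/2 = (0 + H*(⅕))/2 = (0 + H/5)/2 = (H/5)/2 = H/10)
h = 177608929/25 (h = ((⅒)*4 + (-23 - 18)*(-40 - 25))² = (⅖ - 41*(-65))² = (⅖ + 2665)² = (13327/5)² = 177608929/25 ≈ 7.1044e+6)
30145/h + 38383/C(-151) = 30145/(177608929/25) + 38383/(-55) = 30145*(25/177608929) + 38383*(-1/55) = 753625/177608929 - 38383/55 = -6817122072432/9768491095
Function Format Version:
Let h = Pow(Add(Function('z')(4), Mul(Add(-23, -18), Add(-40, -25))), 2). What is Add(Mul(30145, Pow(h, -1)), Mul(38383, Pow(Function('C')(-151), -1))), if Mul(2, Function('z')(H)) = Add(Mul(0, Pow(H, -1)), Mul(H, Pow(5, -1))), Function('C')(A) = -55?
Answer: Rational(-6817122072432, 9768491095) ≈ -697.87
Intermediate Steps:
Function('z')(H) = Mul(Rational(1, 10), H) (Function('z')(H) = Mul(Rational(1, 2), Add(Mul(0, Pow(H, -1)), Mul(H, Pow(5, -1)))) = Mul(Rational(1, 2), Add(0, Mul(H, Rational(1, 5)))) = Mul(Rational(1, 2), Add(0, Mul(Rational(1, 5), H))) = Mul(Rational(1, 2), Mul(Rational(1, 5), H)) = Mul(Rational(1, 10), H))
h = Rational(177608929, 25) (h = Pow(Add(Mul(Rational(1, 10), 4), Mul(Add(-23, -18), Add(-40, -25))), 2) = Pow(Add(Rational(2, 5), Mul(-41, -65)), 2) = Pow(Add(Rational(2, 5), 2665), 2) = Pow(Rational(13327, 5), 2) = Rational(177608929, 25) ≈ 7.1044e+6)
Add(Mul(30145, Pow(h, -1)), Mul(38383, Pow(Function('C')(-151), -1))) = Add(Mul(30145, Pow(Rational(177608929, 25), -1)), Mul(38383, Pow(-55, -1))) = Add(Mul(30145, Rational(25, 177608929)), Mul(38383, Rational(-1, 55))) = Add(Rational(753625, 177608929), Rational(-38383, 55)) = Rational(-6817122072432, 9768491095)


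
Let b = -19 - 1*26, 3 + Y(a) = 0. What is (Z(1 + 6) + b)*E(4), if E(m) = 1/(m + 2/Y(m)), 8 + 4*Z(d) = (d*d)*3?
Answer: -123/40 ≈ -3.0750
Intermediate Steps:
Y(a) = -3 (Y(a) = -3 + 0 = -3)
Z(d) = -2 + 3*d²/4 (Z(d) = -2 + ((d*d)*3)/4 = -2 + (d²*3)/4 = -2 + (3*d²)/4 = -2 + 3*d²/4)
b = -45 (b = -19 - 26 = -45)
E(m) = 1/(-⅔ + m) (E(m) = 1/(m + 2/(-3)) = 1/(m + 2*(-⅓)) = 1/(m - ⅔) = 1/(-⅔ + m))
(Z(1 + 6) + b)*E(4) = ((-2 + 3*(1 + 6)²/4) - 45)*(3/(-2 + 3*4)) = ((-2 + (¾)*7²) - 45)*(3/(-2 + 12)) = ((-2 + (¾)*49) - 45)*(3/10) = ((-2 + 147/4) - 45)*(3*(⅒)) = (139/4 - 45)*(3/10) = -41/4*3/10 = -123/40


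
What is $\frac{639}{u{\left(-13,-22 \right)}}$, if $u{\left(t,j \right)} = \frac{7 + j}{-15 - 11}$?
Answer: $\frac{5538}{5} \approx 1107.6$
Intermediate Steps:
$u{\left(t,j \right)} = - \frac{7}{26} - \frac{j}{26}$ ($u{\left(t,j \right)} = \frac{7 + j}{-26} = \left(7 + j\right) \left(- \frac{1}{26}\right) = - \frac{7}{26} - \frac{j}{26}$)
$\frac{639}{u{\left(-13,-22 \right)}} = \frac{639}{- \frac{7}{26} - - \frac{11}{13}} = \frac{639}{- \frac{7}{26} + \frac{11}{13}} = \frac{639}{\frac{15}{26}} = 639 \cdot \frac{26}{15} = \frac{5538}{5}$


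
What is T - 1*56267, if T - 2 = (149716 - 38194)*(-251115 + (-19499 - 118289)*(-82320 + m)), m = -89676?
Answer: 2642930183315361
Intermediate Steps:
T = 2642930183371628 (T = 2 + (149716 - 38194)*(-251115 + (-19499 - 118289)*(-82320 - 89676)) = 2 + 111522*(-251115 - 137788*(-171996)) = 2 + 111522*(-251115 + 23698984848) = 2 + 111522*23698733733 = 2 + 2642930183371626 = 2642930183371628)
T - 1*56267 = 2642930183371628 - 1*56267 = 2642930183371628 - 56267 = 2642930183315361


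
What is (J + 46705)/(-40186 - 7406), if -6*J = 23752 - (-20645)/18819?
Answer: -4826638837/5373803088 ≈ -0.89818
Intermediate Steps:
J = -447009533/112914 (J = -(23752 - (-20645)/18819)/6 = -(23752 - 1*(-20645/18819))/6 = -(23752 + 20645/18819)/6 = -1/6*447009533/18819 = -447009533/112914 ≈ -3958.8)
(J + 46705)/(-40186 - 7406) = (-447009533/112914 + 46705)/(-40186 - 7406) = (4826638837/112914)/(-47592) = (4826638837/112914)*(-1/47592) = -4826638837/5373803088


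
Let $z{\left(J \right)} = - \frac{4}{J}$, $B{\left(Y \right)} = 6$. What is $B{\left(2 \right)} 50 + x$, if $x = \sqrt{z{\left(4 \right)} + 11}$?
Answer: $300 + \sqrt{10} \approx 303.16$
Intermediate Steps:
$x = \sqrt{10}$ ($x = \sqrt{- \frac{4}{4} + 11} = \sqrt{\left(-4\right) \frac{1}{4} + 11} = \sqrt{-1 + 11} = \sqrt{10} \approx 3.1623$)
$B{\left(2 \right)} 50 + x = 6 \cdot 50 + \sqrt{10} = 300 + \sqrt{10}$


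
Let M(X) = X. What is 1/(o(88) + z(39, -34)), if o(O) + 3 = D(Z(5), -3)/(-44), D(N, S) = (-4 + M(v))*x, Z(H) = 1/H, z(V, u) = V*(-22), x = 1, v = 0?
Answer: -11/9470 ≈ -0.0011616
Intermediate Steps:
z(V, u) = -22*V
D(N, S) = -4 (D(N, S) = (-4 + 0)*1 = -4*1 = -4)
o(O) = -32/11 (o(O) = -3 - 4/(-44) = -3 - 4*(-1/44) = -3 + 1/11 = -32/11)
1/(o(88) + z(39, -34)) = 1/(-32/11 - 22*39) = 1/(-32/11 - 858) = 1/(-9470/11) = -11/9470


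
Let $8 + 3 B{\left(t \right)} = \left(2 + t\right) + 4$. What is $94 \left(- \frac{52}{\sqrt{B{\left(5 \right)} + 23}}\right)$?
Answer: $- \frac{1222 \sqrt{6}}{3} \approx -997.76$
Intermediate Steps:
$B{\left(t \right)} = - \frac{2}{3} + \frac{t}{3}$ ($B{\left(t \right)} = - \frac{8}{3} + \frac{\left(2 + t\right) + 4}{3} = - \frac{8}{3} + \frac{6 + t}{3} = - \frac{8}{3} + \left(2 + \frac{t}{3}\right) = - \frac{2}{3} + \frac{t}{3}$)
$94 \left(- \frac{52}{\sqrt{B{\left(5 \right)} + 23}}\right) = 94 \left(- \frac{52}{\sqrt{\left(- \frac{2}{3} + \frac{1}{3} \cdot 5\right) + 23}}\right) = 94 \left(- \frac{52}{\sqrt{\left(- \frac{2}{3} + \frac{5}{3}\right) + 23}}\right) = 94 \left(- \frac{52}{\sqrt{1 + 23}}\right) = 94 \left(- \frac{52}{\sqrt{24}}\right) = 94 \left(- \frac{52}{2 \sqrt{6}}\right) = 94 \left(- 52 \frac{\sqrt{6}}{12}\right) = 94 \left(- \frac{13 \sqrt{6}}{3}\right) = - \frac{1222 \sqrt{6}}{3}$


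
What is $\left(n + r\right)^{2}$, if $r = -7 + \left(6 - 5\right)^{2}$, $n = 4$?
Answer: $4$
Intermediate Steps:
$r = -6$ ($r = -7 + 1^{2} = -7 + 1 = -6$)
$\left(n + r\right)^{2} = \left(4 - 6\right)^{2} = \left(-2\right)^{2} = 4$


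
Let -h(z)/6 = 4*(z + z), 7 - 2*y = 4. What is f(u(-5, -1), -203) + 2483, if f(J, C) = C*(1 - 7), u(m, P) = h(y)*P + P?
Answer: 3701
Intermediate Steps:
y = 3/2 (y = 7/2 - ½*4 = 7/2 - 2 = 3/2 ≈ 1.5000)
h(z) = -48*z (h(z) = -24*(z + z) = -24*2*z = -48*z)
u(m, P) = -71*P (u(m, P) = (-48*3/2)*P + P = -72*P + P = -71*P)
f(J, C) = -6*C (f(J, C) = C*(-6) = -6*C)
f(u(-5, -1), -203) + 2483 = -6*(-203) + 2483 = 1218 + 2483 = 3701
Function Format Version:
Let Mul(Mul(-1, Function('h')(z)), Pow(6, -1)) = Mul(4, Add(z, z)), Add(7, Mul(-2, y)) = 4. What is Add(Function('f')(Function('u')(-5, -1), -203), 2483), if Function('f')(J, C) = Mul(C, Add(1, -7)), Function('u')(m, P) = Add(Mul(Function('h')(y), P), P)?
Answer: 3701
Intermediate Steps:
y = Rational(3, 2) (y = Add(Rational(7, 2), Mul(Rational(-1, 2), 4)) = Add(Rational(7, 2), -2) = Rational(3, 2) ≈ 1.5000)
Function('h')(z) = Mul(-48, z) (Function('h')(z) = Mul(-6, Mul(4, Add(z, z))) = Mul(-6, Mul(4, Mul(2, z))) = Mul(-6, Mul(8, z)) = Mul(-48, z))
Function('u')(m, P) = Mul(-71, P) (Function('u')(m, P) = Add(Mul(Mul(-48, Rational(3, 2)), P), P) = Add(Mul(-72, P), P) = Mul(-71, P))
Function('f')(J, C) = Mul(-6, C) (Function('f')(J, C) = Mul(C, -6) = Mul(-6, C))
Add(Function('f')(Function('u')(-5, -1), -203), 2483) = Add(Mul(-6, -203), 2483) = Add(1218, 2483) = 3701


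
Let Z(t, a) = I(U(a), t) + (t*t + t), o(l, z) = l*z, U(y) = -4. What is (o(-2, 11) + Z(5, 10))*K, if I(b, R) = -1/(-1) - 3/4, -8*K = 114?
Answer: -1881/16 ≈ -117.56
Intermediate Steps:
K = -57/4 (K = -⅛*114 = -57/4 ≈ -14.250)
I(b, R) = ¼ (I(b, R) = -1*(-1) - 3*¼ = 1 - ¾ = ¼)
Z(t, a) = ¼ + t + t² (Z(t, a) = ¼ + (t*t + t) = ¼ + (t² + t) = ¼ + (t + t²) = ¼ + t + t²)
(o(-2, 11) + Z(5, 10))*K = (-2*11 + (¼ + 5 + 5²))*(-57/4) = (-22 + (¼ + 5 + 25))*(-57/4) = (-22 + 121/4)*(-57/4) = (33/4)*(-57/4) = -1881/16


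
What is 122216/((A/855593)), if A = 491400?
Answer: 13070894261/61425 ≈ 2.1279e+5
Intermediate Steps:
122216/((A/855593)) = 122216/((491400/855593)) = 122216/((491400*(1/855593))) = 122216/(491400/855593) = 122216*(855593/491400) = 13070894261/61425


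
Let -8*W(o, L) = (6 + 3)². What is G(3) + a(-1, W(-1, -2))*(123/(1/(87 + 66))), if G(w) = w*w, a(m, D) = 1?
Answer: 18828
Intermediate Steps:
W(o, L) = -81/8 (W(o, L) = -(6 + 3)²/8 = -⅛*9² = -⅛*81 = -81/8)
G(w) = w²
G(3) + a(-1, W(-1, -2))*(123/(1/(87 + 66))) = 3² + 1*(123/(1/(87 + 66))) = 9 + 1*(123/(1/153)) = 9 + 1*(123*153) = 9 + 1*18819 = 9 + 18819 = 18828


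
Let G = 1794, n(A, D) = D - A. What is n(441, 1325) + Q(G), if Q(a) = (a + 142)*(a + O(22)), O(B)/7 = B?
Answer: 3772212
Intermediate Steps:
O(B) = 7*B
Q(a) = (142 + a)*(154 + a) (Q(a) = (a + 142)*(a + 7*22) = (142 + a)*(a + 154) = (142 + a)*(154 + a))
n(441, 1325) + Q(G) = (1325 - 1*441) + (21868 + 1794² + 296*1794) = (1325 - 441) + (21868 + 3218436 + 531024) = 884 + 3771328 = 3772212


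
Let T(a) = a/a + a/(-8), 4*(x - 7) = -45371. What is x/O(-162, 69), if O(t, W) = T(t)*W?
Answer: -45343/5865 ≈ -7.7311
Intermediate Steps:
x = -45343/4 (x = 7 + (¼)*(-45371) = 7 - 45371/4 = -45343/4 ≈ -11336.)
T(a) = 1 - a/8 (T(a) = 1 + a*(-⅛) = 1 - a/8)
O(t, W) = W*(1 - t/8) (O(t, W) = (1 - t/8)*W = W*(1 - t/8))
x/O(-162, 69) = -45343*8/(69*(8 - 1*(-162)))/4 = -45343*8/(69*(8 + 162))/4 = -45343/(4*((⅛)*69*170)) = -45343/(4*5865/4) = -45343/4*4/5865 = -45343/5865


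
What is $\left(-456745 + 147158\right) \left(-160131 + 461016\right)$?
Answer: $-93150084495$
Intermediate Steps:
$\left(-456745 + 147158\right) \left(-160131 + 461016\right) = \left(-309587\right) 300885 = -93150084495$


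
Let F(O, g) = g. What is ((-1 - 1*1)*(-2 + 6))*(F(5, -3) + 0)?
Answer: 24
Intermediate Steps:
((-1 - 1*1)*(-2 + 6))*(F(5, -3) + 0) = ((-1 - 1*1)*(-2 + 6))*(-3 + 0) = ((-1 - 1)*4)*(-3) = -2*4*(-3) = -8*(-3) = 24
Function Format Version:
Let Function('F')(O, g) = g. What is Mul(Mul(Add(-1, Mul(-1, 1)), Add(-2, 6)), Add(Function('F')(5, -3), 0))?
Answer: 24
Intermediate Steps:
Mul(Mul(Add(-1, Mul(-1, 1)), Add(-2, 6)), Add(Function('F')(5, -3), 0)) = Mul(Mul(Add(-1, Mul(-1, 1)), Add(-2, 6)), Add(-3, 0)) = Mul(Mul(Add(-1, -1), 4), -3) = Mul(Mul(-2, 4), -3) = Mul(-8, -3) = 24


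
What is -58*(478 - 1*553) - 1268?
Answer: 3082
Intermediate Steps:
-58*(478 - 1*553) - 1268 = -58*(478 - 553) - 1268 = -58*(-75) - 1268 = 4350 - 1268 = 3082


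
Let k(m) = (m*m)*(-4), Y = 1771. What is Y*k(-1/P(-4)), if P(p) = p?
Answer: -1771/4 ≈ -442.75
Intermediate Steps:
k(m) = -4*m² (k(m) = m²*(-4) = -4*m²)
Y*k(-1/P(-4)) = 1771*(-4*(-1/(-4))²) = 1771*(-4*(-1*(-¼))²) = 1771*(-4*(¼)²) = 1771*(-4*1/16) = 1771*(-¼) = -1771/4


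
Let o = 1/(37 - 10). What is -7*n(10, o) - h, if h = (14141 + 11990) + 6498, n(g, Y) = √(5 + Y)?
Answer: -32629 - 14*√102/9 ≈ -32645.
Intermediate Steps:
o = 1/27 ≈ 0.037037
h = 32629 (h = 26131 + 6498 = 32629)
-7*n(10, o) - h = -7*√(5 + 1/27) - 1*32629 = -14*√102/9 - 32629 = -32629 - 14*√102/9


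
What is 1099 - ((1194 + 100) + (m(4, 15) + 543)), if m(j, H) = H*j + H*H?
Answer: -1023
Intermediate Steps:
m(j, H) = H² + H*j (m(j, H) = H*j + H² = H² + H*j)
1099 - ((1194 + 100) + (m(4, 15) + 543)) = 1099 - ((1194 + 100) + (15*(15 + 4) + 543)) = 1099 - (1294 + (15*19 + 543)) = 1099 - (1294 + (285 + 543)) = 1099 - (1294 + 828) = 1099 - 1*2122 = 1099 - 2122 = -1023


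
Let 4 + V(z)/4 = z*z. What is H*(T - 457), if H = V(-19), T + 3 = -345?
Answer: -1149540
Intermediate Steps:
V(z) = -16 + 4*z² (V(z) = -16 + 4*(z*z) = -16 + 4*z²)
T = -348 (T = -3 - 345 = -348)
H = 1428 (H = -16 + 4*(-19)² = -16 + 4*361 = -16 + 1444 = 1428)
H*(T - 457) = 1428*(-348 - 457) = 1428*(-805) = -1149540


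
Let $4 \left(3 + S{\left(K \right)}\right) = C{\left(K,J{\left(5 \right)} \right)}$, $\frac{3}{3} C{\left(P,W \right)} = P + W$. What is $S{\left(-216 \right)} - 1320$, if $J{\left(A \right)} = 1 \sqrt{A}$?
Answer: $-1377 + \frac{\sqrt{5}}{4} \approx -1376.4$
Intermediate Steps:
$J{\left(A \right)} = \sqrt{A}$
$C{\left(P,W \right)} = P + W$
$S{\left(K \right)} = -3 + \frac{K}{4} + \frac{\sqrt{5}}{4}$ ($S{\left(K \right)} = -3 + \frac{K + \sqrt{5}}{4} = -3 + \left(\frac{K}{4} + \frac{\sqrt{5}}{4}\right) = -3 + \frac{K}{4} + \frac{\sqrt{5}}{4}$)
$S{\left(-216 \right)} - 1320 = \left(-3 + \frac{1}{4} \left(-216\right) + \frac{\sqrt{5}}{4}\right) - 1320 = \left(-3 - 54 + \frac{\sqrt{5}}{4}\right) - 1320 = \left(-57 + \frac{\sqrt{5}}{4}\right) - 1320 = -1377 + \frac{\sqrt{5}}{4}$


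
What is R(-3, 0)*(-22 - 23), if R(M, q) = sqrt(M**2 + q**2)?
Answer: -135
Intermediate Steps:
R(-3, 0)*(-22 - 23) = sqrt((-3)**2 + 0**2)*(-22 - 23) = sqrt(9 + 0)*(-45) = sqrt(9)*(-45) = 3*(-45) = -135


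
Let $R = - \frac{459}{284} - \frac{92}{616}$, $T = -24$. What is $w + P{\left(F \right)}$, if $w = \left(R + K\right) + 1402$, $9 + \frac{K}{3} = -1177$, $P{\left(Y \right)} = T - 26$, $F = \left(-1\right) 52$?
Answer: $- \frac{48279417}{21868} \approx -2207.8$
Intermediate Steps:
$F = -52$
$P{\left(Y \right)} = -50$ ($P{\left(Y \right)} = -24 - 26 = -50$)
$K = -3558$ ($K = -27 + 3 \left(-1177\right) = -27 - 3531 = -3558$)
$R = - \frac{38609}{21868}$ ($R = \left(-459\right) \frac{1}{284} - \frac{23}{154} = - \frac{459}{284} - \frac{23}{154} = - \frac{38609}{21868} \approx -1.7655$)
$w = - \frac{47186017}{21868}$ ($w = \left(- \frac{38609}{21868} - 3558\right) + 1402 = - \frac{77844953}{21868} + 1402 = - \frac{47186017}{21868} \approx -2157.8$)
$w + P{\left(F \right)} = - \frac{47186017}{21868} - 50 = - \frac{48279417}{21868}$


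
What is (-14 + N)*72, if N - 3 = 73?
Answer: 4464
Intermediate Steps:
N = 76 (N = 3 + 73 = 76)
(-14 + N)*72 = (-14 + 76)*72 = 62*72 = 4464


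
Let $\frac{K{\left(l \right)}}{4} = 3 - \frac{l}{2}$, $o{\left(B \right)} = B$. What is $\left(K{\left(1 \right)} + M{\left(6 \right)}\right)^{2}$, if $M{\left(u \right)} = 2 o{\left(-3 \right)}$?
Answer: $16$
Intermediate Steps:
$K{\left(l \right)} = 12 - 2 l$ ($K{\left(l \right)} = 4 \left(3 - \frac{l}{2}\right) = 12 - 2 l$)
$M{\left(u \right)} = -6$ ($M{\left(u \right)} = 2 \left(-3\right) = -6$)
$\left(K{\left(1 \right)} + M{\left(6 \right)}\right)^{2} = \left(\left(12 - 2\right) - 6\right)^{2} = \left(10 - 6\right)^{2} = 4^{2} = 16$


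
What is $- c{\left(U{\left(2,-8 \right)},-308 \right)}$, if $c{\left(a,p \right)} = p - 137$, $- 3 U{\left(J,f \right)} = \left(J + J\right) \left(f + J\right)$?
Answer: $445$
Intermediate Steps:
$U{\left(J,f \right)} = - \frac{2 J \left(J + f\right)}{3}$ ($U{\left(J,f \right)} = - \frac{\left(J + J\right) \left(f + J\right)}{3} = - \frac{2 J \left(J + f\right)}{3}$)
$c{\left(a,p \right)} = -137 + p$ ($c{\left(a,p \right)} = p - 137 = -137 + p$)
$- c{\left(U{\left(2,-8 \right)},-308 \right)} = - (-137 - 308) = \left(-1\right) \left(-445\right) = 445$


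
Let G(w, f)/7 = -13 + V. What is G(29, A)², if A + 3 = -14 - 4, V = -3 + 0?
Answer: 12544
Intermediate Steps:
V = -3
A = -21 (A = -3 + (-14 - 4) = -3 - 18 = -21)
G(w, f) = -112 (G(w, f) = 7*(-13 - 3) = 7*(-16) = -112)
G(29, A)² = (-112)² = 12544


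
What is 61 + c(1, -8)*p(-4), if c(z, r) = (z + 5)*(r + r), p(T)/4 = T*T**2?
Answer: 24637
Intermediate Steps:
p(T) = 4*T**3 (p(T) = 4*(T*T**2) = 4*T**3)
c(z, r) = 2*r*(5 + z) (c(z, r) = (5 + z)*(2*r) = 2*r*(5 + z))
61 + c(1, -8)*p(-4) = 61 + (2*(-8)*(5 + 1))*(4*(-4)**3) = 61 + (2*(-8)*6)*(4*(-64)) = 61 - 96*(-256) = 61 + 24576 = 24637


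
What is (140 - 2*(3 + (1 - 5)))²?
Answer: 20164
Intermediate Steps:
(140 - 2*(3 + (1 - 5)))² = (140 - 2*(3 - 4))² = (140 - 2*(-1))² = (140 + 2)² = 142² = 20164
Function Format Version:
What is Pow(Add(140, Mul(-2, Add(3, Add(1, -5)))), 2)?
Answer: 20164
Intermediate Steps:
Pow(Add(140, Mul(-2, Add(3, Add(1, -5)))), 2) = Pow(Add(140, Mul(-2, Add(3, -4))), 2) = Pow(Add(140, Mul(-2, -1)), 2) = Pow(Add(140, 2), 2) = Pow(142, 2) = 20164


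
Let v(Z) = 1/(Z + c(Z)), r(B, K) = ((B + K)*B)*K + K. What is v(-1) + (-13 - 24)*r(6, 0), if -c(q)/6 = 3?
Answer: -1/19 ≈ -0.052632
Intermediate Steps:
c(q) = -18 (c(q) = -6*3 = -18)
r(B, K) = K + B*K*(B + K) (r(B, K) = (B*(B + K))*K + K = B*K*(B + K) + K = K + B*K*(B + K))
v(Z) = 1/(-18 + Z) (v(Z) = 1/(Z - 18) = 1/(-18 + Z))
v(-1) + (-13 - 24)*r(6, 0) = 1/(-18 - 1) + (-13 - 24)*(0*(1 + 6² + 6*0)) = 1/(-19) - 0*(1 + 36 + 0) = -1/19 - 0*37 = -1/19 - 37*0 = -1/19 + 0 = -1/19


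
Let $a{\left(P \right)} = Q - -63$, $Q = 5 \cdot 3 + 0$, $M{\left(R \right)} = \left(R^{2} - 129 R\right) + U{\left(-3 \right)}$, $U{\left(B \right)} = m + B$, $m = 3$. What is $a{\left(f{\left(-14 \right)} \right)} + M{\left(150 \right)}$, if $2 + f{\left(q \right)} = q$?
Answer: $3228$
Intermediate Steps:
$U{\left(B \right)} = 3 + B$
$M{\left(R \right)} = R^{2} - 129 R$ ($M{\left(R \right)} = \left(R^{2} - 129 R\right) + \left(3 - 3\right) = \left(R^{2} - 129 R\right) + 0 = R^{2} - 129 R$)
$f{\left(q \right)} = -2 + q$
$Q = 15$ ($Q = 15 + 0 = 15$)
$a{\left(P \right)} = 78$ ($a{\left(P \right)} = 15 - -63 = 15 + 63 = 78$)
$a{\left(f{\left(-14 \right)} \right)} + M{\left(150 \right)} = 78 + 150 \left(-129 + 150\right) = 78 + 150 \cdot 21 = 78 + 3150 = 3228$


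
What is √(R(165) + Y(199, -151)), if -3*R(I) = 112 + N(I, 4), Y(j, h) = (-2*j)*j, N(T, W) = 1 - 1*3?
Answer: 2*I*√178287/3 ≈ 281.49*I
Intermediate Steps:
N(T, W) = -2 (N(T, W) = 1 - 3 = -2)
Y(j, h) = -2*j²
R(I) = -110/3 (R(I) = -(112 - 2)/3 = -⅓*110 = -110/3)
√(R(165) + Y(199, -151)) = √(-110/3 - 2*199²) = √(-110/3 - 2*39601) = √(-110/3 - 79202) = √(-237716/3) = 2*I*√178287/3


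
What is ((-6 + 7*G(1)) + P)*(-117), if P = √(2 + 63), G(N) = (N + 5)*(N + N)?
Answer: -9126 - 117*√65 ≈ -10069.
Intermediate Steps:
G(N) = 2*N*(5 + N) (G(N) = (5 + N)*(2*N) = 2*N*(5 + N))
P = √65 ≈ 8.0623
((-6 + 7*G(1)) + P)*(-117) = ((-6 + 7*(2*1*(5 + 1))) + √65)*(-117) = ((-6 + 7*(2*1*6)) + √65)*(-117) = ((-6 + 7*12) + √65)*(-117) = ((-6 + 84) + √65)*(-117) = (78 + √65)*(-117) = -9126 - 117*√65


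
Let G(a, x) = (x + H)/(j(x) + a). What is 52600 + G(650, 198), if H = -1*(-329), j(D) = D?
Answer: 44605327/848 ≈ 52601.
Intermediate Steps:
H = 329
G(a, x) = (329 + x)/(a + x) (G(a, x) = (x + 329)/(x + a) = (329 + x)/(a + x))
52600 + G(650, 198) = 52600 + (329 + 198)/(650 + 198) = 52600 + 527/848 = 44605327/848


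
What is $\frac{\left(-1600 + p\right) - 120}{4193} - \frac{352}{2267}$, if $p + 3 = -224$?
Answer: $- \frac{5889785}{9505531} \approx -0.61962$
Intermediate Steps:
$p = -227$ ($p = -3 - 224 = -227$)
$\frac{\left(-1600 + p\right) - 120}{4193} - \frac{352}{2267} = \frac{\left(-1600 - 227\right) - 120}{4193} - \frac{352}{2267} = \left(-1827 - 120\right) \frac{1}{4193} - \frac{352}{2267} = \left(-1947\right) \frac{1}{4193} - \frac{352}{2267} = - \frac{1947}{4193} - \frac{352}{2267} = - \frac{5889785}{9505531}$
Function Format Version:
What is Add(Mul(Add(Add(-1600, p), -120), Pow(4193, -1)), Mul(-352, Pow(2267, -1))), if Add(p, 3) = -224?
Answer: Rational(-5889785, 9505531) ≈ -0.61962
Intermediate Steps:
p = -227 (p = Add(-3, -224) = -227)
Add(Mul(Add(Add(-1600, p), -120), Pow(4193, -1)), Mul(-352, Pow(2267, -1))) = Add(Mul(Add(Add(-1600, -227), -120), Pow(4193, -1)), Mul(-352, Pow(2267, -1))) = Add(Mul(Add(-1827, -120), Rational(1, 4193)), Mul(-352, Rational(1, 2267))) = Add(Mul(-1947, Rational(1, 4193)), Rational(-352, 2267)) = Add(Rational(-1947, 4193), Rational(-352, 2267)) = Rational(-5889785, 9505531)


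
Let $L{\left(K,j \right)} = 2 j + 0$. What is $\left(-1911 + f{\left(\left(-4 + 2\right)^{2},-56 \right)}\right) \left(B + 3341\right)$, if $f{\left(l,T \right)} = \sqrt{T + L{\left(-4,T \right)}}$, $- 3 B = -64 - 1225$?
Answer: $-7205744 + \frac{22624 i \sqrt{42}}{3} \approx -7.2057 \cdot 10^{6} + 48873.0 i$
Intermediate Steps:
$B = \frac{1289}{3}$ ($B = - \frac{-64 - 1225}{3} = \left(- \frac{1}{3}\right) \left(-1289\right) = \frac{1289}{3} \approx 429.67$)
$L{\left(K,j \right)} = 2 j$
$f{\left(l,T \right)} = \sqrt{3} \sqrt{T}$ ($f{\left(l,T \right)} = \sqrt{T + 2 T} = \sqrt{3 T} = \sqrt{3} \sqrt{T}$)
$\left(-1911 + f{\left(\left(-4 + 2\right)^{2},-56 \right)}\right) \left(B + 3341\right) = \left(-1911 + \sqrt{3} \sqrt{-56}\right) \left(\frac{1289}{3} + 3341\right) = \left(-1911 + \sqrt{3} \cdot 2 i \sqrt{14}\right) \frac{11312}{3} = \left(-1911 + 2 i \sqrt{42}\right) \frac{11312}{3} = -7205744 + \frac{22624 i \sqrt{42}}{3}$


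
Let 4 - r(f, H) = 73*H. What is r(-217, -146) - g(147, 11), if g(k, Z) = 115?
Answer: 10547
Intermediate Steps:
r(f, H) = 4 - 73*H
r(-217, -146) - g(147, 11) = (4 - 73*(-146)) - 1*115 = (4 + 10658) - 115 = 10662 - 115 = 10547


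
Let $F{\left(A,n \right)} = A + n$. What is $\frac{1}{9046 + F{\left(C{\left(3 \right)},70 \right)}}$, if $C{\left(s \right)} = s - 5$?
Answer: $\frac{1}{9114} \approx 0.00010972$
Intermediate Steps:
$C{\left(s \right)} = -5 + s$
$\frac{1}{9046 + F{\left(C{\left(3 \right)},70 \right)}} = \frac{1}{9046 + \left(\left(-5 + 3\right) + 70\right)} = \frac{1}{9046 + \left(-2 + 70\right)} = \frac{1}{9046 + 68} = \frac{1}{9114}$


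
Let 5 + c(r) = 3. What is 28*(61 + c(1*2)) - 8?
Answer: 1644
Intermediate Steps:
c(r) = -2 (c(r) = -5 + 3 = -2)
28*(61 + c(1*2)) - 8 = 28*(61 - 2) - 8 = 28*59 - 8 = 1652 - 8 = 1644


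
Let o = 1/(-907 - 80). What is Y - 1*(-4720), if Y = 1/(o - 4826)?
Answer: 22482600373/4763263 ≈ 4720.0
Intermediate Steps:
o = -1/987 (o = 1/(-987) = -1/987 ≈ -0.0010132)
Y = -987/4763263 (Y = 1/(-1/987 - 4826) = 1/(-4763263/987) = -987/4763263 ≈ -0.00020721)
Y - 1*(-4720) = -987/4763263 - 1*(-4720) = -987/4763263 + 4720 = 22482600373/4763263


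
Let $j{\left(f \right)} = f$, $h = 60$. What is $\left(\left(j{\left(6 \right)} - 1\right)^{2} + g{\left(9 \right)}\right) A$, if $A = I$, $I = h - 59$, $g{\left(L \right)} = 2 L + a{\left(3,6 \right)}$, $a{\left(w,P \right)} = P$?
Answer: $49$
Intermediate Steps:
$g{\left(L \right)} = 6 + 2 L$ ($g{\left(L \right)} = 2 L + 6 = 6 + 2 L$)
$I = 1$ ($I = 60 - 59 = 1$)
$A = 1$
$\left(\left(j{\left(6 \right)} - 1\right)^{2} + g{\left(9 \right)}\right) A = \left(\left(6 - 1\right)^{2} + \left(6 + 2 \cdot 9\right)\right) 1 = \left(5^{2} + \left(6 + 18\right)\right) 1 = \left(25 + 24\right) 1 = 49 \cdot 1 = 49$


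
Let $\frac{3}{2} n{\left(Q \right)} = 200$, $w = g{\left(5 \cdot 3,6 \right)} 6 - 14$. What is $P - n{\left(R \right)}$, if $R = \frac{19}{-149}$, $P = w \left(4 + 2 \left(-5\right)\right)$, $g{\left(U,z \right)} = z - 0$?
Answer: $- \frac{796}{3} \approx -265.33$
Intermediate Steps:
$g{\left(U,z \right)} = z$ ($g{\left(U,z \right)} = z + 0 = z$)
$w = 22$ ($w = 6 \cdot 6 - 14 = 36 - 14 = 22$)
$P = -132$ ($P = 22 \left(4 + 2 \left(-5\right)\right) = 22 \left(4 - 10\right) = 22 \left(-6\right) = -132$)
$R = - \frac{19}{149}$ ($R = 19 \left(- \frac{1}{149}\right) = - \frac{19}{149} \approx -0.12752$)
$n{\left(Q \right)} = \frac{400}{3}$ ($n{\left(Q \right)} = \frac{2}{3} \cdot 200 = \frac{400}{3}$)
$P - n{\left(R \right)} = -132 - \frac{400}{3} = - \frac{796}{3}$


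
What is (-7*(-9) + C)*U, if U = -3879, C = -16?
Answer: -182313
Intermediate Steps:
(-7*(-9) + C)*U = (-7*(-9) - 16)*(-3879) = (63 - 16)*(-3879) = 47*(-3879) = -182313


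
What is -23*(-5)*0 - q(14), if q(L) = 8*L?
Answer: -112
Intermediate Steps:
-23*(-5)*0 - q(14) = -23*(-5)*0 - 8*14 = 115*0 - 1*112 = 0 - 112 = -112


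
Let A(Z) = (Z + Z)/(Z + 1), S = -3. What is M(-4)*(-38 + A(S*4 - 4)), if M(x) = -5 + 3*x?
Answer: 9146/15 ≈ 609.73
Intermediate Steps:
A(Z) = 2*Z/(1 + Z) (A(Z) = (2*Z)/(1 + Z) = 2*Z/(1 + Z))
M(-4)*(-38 + A(S*4 - 4)) = (-5 + 3*(-4))*(-38 + 2*(-3*4 - 4)/(1 + (-3*4 - 4))) = (-5 - 12)*(-38 + 2*(-12 - 4)/(1 + (-12 - 4))) = -17*(-38 + 2*(-16)/(1 - 16)) = -17*(-38 + 2*(-16)/(-15)) = -17*(-38 + 2*(-16)*(-1/15)) = -17*(-38 + 32/15) = -17*(-538/15) = 9146/15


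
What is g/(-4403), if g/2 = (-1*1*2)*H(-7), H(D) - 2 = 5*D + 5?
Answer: -16/629 ≈ -0.025437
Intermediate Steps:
H(D) = 7 + 5*D (H(D) = 2 + (5*D + 5) = 2 + (5 + 5*D) = 7 + 5*D)
g = 112 (g = 2*((-1*1*2)*(7 + 5*(-7))) = 2*((-1*2)*(7 - 35)) = 2*(-2*(-28)) = 2*56 = 112)
g/(-4403) = 112/(-4403) = 112*(-1/4403) = -16/629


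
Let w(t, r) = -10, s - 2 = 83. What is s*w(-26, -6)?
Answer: -850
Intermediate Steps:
s = 85 (s = 2 + 83 = 85)
s*w(-26, -6) = 85*(-10) = -850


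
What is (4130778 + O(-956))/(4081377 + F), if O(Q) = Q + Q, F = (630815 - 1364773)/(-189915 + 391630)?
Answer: 832854205190/823274227597 ≈ 1.0116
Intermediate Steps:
F = -733958/201715 ≈ -3.6386
O(Q) = 2*Q
(4130778 + O(-956))/(4081377 + F) = (4130778 + 2*(-956))/(4081377 - 733958/201715) = (4130778 - 1912)/(823274227597/201715) = 4128866*(201715/823274227597) = 832854205190/823274227597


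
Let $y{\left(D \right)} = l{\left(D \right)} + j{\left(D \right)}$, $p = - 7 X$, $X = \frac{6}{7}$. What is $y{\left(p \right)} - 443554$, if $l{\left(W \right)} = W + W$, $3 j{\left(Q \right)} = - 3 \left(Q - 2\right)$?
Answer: $-443558$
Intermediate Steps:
$X = \frac{6}{7}$ ($X = 6 \cdot \frac{1}{7} = \frac{6}{7} \approx 0.85714$)
$j{\left(Q \right)} = 2 - Q$ ($j{\left(Q \right)} = \frac{\left(-3\right) \left(Q - 2\right)}{3} = \frac{\left(-3\right) \left(-2 + Q\right)}{3} = \frac{6 - 3 Q}{3} = 2 - Q$)
$l{\left(W \right)} = 2 W$
$p = -6$ ($p = \left(-7\right) \frac{6}{7} = -6$)
$y{\left(D \right)} = 2 + D$ ($y{\left(D \right)} = 2 D - \left(-2 + D\right) = 2 + D$)
$y{\left(p \right)} - 443554 = \left(2 - 6\right) - 443554 = -4 - 443554 = -443558$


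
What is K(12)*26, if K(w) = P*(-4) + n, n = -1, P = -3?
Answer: 286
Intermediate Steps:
K(w) = 11 (K(w) = -3*(-4) - 1 = 12 - 1 = 11)
K(12)*26 = 11*26 = 286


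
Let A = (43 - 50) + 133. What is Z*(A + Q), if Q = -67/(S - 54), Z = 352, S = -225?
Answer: 12397792/279 ≈ 44437.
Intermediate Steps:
A = 126 (A = -7 + 133 = 126)
Q = 67/279 (Q = -67/(-225 - 54) = -67/(-279) = -67*(-1/279) = 67/279 ≈ 0.24014)
Z*(A + Q) = 352*(126 + 67/279) = 352*(35221/279) = 12397792/279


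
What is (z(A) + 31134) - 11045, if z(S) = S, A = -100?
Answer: 19989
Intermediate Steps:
(z(A) + 31134) - 11045 = (-100 + 31134) - 11045 = 31034 - 11045 = 19989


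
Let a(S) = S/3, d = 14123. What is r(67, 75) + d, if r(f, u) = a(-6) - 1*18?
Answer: 14103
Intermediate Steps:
a(S) = S/3 (a(S) = S*(⅓) = S/3)
r(f, u) = -20 (r(f, u) = (⅓)*(-6) - 1*18 = -2 - 18 = -20)
r(67, 75) + d = -20 + 14123 = 14103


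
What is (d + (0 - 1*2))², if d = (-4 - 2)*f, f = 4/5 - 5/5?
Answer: 16/25 ≈ 0.64000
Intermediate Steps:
f = -⅕ (f = 4*(⅕) - 5*⅕ = ⅘ - 1 = -⅕ ≈ -0.20000)
d = 6/5 (d = (-4 - 2)*(-⅕) = -6*(-⅕) = 6/5 ≈ 1.2000)
(d + (0 - 1*2))² = (6/5 + (0 - 1*2))² = (6/5 + (0 - 2))² = (6/5 - 2)² = (-⅘)² = 16/25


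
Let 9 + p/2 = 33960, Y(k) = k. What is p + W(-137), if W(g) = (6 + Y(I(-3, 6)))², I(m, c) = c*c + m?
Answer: 69423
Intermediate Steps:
I(m, c) = m + c² (I(m, c) = c² + m = m + c²)
p = 67902 (p = -18 + 2*33960 = -18 + 67920 = 67902)
W(g) = 1521 (W(g) = (6 + (-3 + 6²))² = (6 + (-3 + 36))² = (6 + 33)² = 39² = 1521)
p + W(-137) = 67902 + 1521 = 69423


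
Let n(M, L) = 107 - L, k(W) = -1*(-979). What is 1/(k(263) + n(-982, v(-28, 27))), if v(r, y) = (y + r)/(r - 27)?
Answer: 55/59729 ≈ 0.00092083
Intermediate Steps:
v(r, y) = (r + y)/(-27 + r)
k(W) = 979
1/(k(263) + n(-982, v(-28, 27))) = 1/(979 + (107 - (-28 + 27)/(-27 - 28))) = 1/(979 + (107 - (-1)/(-55))) = 1/(979 + (107 - (-1)*(-1)/55)) = 1/(979 + (107 - 1*1/55)) = 1/(979 + (107 - 1/55)) = 1/(979 + 5884/55) = 1/(59729/55) = 55/59729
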